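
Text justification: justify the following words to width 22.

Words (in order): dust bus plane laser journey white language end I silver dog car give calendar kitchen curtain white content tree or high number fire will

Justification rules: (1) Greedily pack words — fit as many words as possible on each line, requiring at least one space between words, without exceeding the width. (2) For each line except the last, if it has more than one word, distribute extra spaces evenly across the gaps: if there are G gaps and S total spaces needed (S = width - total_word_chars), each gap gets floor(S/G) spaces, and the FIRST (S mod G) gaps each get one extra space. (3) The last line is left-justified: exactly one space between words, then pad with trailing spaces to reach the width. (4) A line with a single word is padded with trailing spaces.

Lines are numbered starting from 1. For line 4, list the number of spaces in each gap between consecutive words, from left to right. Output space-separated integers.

Answer: 2 1

Derivation:
Line 1: ['dust', 'bus', 'plane', 'laser'] (min_width=20, slack=2)
Line 2: ['journey', 'white', 'language'] (min_width=22, slack=0)
Line 3: ['end', 'I', 'silver', 'dog', 'car'] (min_width=20, slack=2)
Line 4: ['give', 'calendar', 'kitchen'] (min_width=21, slack=1)
Line 5: ['curtain', 'white', 'content'] (min_width=21, slack=1)
Line 6: ['tree', 'or', 'high', 'number'] (min_width=19, slack=3)
Line 7: ['fire', 'will'] (min_width=9, slack=13)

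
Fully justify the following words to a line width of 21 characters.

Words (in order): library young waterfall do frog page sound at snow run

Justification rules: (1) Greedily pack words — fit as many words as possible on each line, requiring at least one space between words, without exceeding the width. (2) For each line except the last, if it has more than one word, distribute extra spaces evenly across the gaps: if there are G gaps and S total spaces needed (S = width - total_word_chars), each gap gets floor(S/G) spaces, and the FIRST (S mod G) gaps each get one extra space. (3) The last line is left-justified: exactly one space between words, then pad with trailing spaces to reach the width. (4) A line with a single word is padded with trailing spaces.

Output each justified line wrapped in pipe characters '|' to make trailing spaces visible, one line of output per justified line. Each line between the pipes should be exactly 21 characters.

Answer: |library         young|
|waterfall   do   frog|
|page  sound  at  snow|
|run                  |

Derivation:
Line 1: ['library', 'young'] (min_width=13, slack=8)
Line 2: ['waterfall', 'do', 'frog'] (min_width=17, slack=4)
Line 3: ['page', 'sound', 'at', 'snow'] (min_width=18, slack=3)
Line 4: ['run'] (min_width=3, slack=18)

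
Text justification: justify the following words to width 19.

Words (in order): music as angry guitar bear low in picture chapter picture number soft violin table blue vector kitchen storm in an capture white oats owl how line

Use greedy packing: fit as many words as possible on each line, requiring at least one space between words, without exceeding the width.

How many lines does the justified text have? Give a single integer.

Answer: 9

Derivation:
Line 1: ['music', 'as', 'angry'] (min_width=14, slack=5)
Line 2: ['guitar', 'bear', 'low', 'in'] (min_width=18, slack=1)
Line 3: ['picture', 'chapter'] (min_width=15, slack=4)
Line 4: ['picture', 'number', 'soft'] (min_width=19, slack=0)
Line 5: ['violin', 'table', 'blue'] (min_width=17, slack=2)
Line 6: ['vector', 'kitchen'] (min_width=14, slack=5)
Line 7: ['storm', 'in', 'an', 'capture'] (min_width=19, slack=0)
Line 8: ['white', 'oats', 'owl', 'how'] (min_width=18, slack=1)
Line 9: ['line'] (min_width=4, slack=15)
Total lines: 9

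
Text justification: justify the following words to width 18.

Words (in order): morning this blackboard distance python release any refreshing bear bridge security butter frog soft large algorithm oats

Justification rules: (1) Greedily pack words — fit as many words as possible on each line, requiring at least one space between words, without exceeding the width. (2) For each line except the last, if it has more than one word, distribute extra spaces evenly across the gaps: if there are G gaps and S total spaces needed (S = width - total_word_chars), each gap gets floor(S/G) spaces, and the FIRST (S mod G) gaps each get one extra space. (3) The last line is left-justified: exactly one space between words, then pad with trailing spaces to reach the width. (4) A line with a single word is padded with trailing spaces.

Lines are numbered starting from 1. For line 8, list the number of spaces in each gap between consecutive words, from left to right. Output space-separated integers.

Line 1: ['morning', 'this'] (min_width=12, slack=6)
Line 2: ['blackboard'] (min_width=10, slack=8)
Line 3: ['distance', 'python'] (min_width=15, slack=3)
Line 4: ['release', 'any'] (min_width=11, slack=7)
Line 5: ['refreshing', 'bear'] (min_width=15, slack=3)
Line 6: ['bridge', 'security'] (min_width=15, slack=3)
Line 7: ['butter', 'frog', 'soft'] (min_width=16, slack=2)
Line 8: ['large', 'algorithm'] (min_width=15, slack=3)
Line 9: ['oats'] (min_width=4, slack=14)

Answer: 4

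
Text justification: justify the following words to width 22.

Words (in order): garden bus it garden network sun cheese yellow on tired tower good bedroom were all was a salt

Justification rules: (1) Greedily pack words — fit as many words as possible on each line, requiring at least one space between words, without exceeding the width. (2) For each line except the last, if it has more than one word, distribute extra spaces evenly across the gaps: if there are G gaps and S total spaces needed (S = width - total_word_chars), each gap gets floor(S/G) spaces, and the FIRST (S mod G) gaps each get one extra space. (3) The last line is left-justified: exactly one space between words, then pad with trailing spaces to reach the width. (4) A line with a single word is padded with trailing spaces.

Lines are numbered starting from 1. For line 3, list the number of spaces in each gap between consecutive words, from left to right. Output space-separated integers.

Line 1: ['garden', 'bus', 'it', 'garden'] (min_width=20, slack=2)
Line 2: ['network', 'sun', 'cheese'] (min_width=18, slack=4)
Line 3: ['yellow', 'on', 'tired', 'tower'] (min_width=21, slack=1)
Line 4: ['good', 'bedroom', 'were', 'all'] (min_width=21, slack=1)
Line 5: ['was', 'a', 'salt'] (min_width=10, slack=12)

Answer: 2 1 1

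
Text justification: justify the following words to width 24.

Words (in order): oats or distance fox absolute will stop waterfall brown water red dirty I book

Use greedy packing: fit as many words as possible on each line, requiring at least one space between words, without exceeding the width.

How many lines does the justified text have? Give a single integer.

Answer: 4

Derivation:
Line 1: ['oats', 'or', 'distance', 'fox'] (min_width=20, slack=4)
Line 2: ['absolute', 'will', 'stop'] (min_width=18, slack=6)
Line 3: ['waterfall', 'brown', 'water'] (min_width=21, slack=3)
Line 4: ['red', 'dirty', 'I', 'book'] (min_width=16, slack=8)
Total lines: 4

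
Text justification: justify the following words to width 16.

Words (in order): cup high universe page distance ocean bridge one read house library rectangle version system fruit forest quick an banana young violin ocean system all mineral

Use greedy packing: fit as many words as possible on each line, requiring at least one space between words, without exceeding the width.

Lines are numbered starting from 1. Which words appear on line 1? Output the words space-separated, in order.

Line 1: ['cup', 'high'] (min_width=8, slack=8)
Line 2: ['universe', 'page'] (min_width=13, slack=3)
Line 3: ['distance', 'ocean'] (min_width=14, slack=2)
Line 4: ['bridge', 'one', 'read'] (min_width=15, slack=1)
Line 5: ['house', 'library'] (min_width=13, slack=3)
Line 6: ['rectangle'] (min_width=9, slack=7)
Line 7: ['version', 'system'] (min_width=14, slack=2)
Line 8: ['fruit', 'forest'] (min_width=12, slack=4)
Line 9: ['quick', 'an', 'banana'] (min_width=15, slack=1)
Line 10: ['young', 'violin'] (min_width=12, slack=4)
Line 11: ['ocean', 'system', 'all'] (min_width=16, slack=0)
Line 12: ['mineral'] (min_width=7, slack=9)

Answer: cup high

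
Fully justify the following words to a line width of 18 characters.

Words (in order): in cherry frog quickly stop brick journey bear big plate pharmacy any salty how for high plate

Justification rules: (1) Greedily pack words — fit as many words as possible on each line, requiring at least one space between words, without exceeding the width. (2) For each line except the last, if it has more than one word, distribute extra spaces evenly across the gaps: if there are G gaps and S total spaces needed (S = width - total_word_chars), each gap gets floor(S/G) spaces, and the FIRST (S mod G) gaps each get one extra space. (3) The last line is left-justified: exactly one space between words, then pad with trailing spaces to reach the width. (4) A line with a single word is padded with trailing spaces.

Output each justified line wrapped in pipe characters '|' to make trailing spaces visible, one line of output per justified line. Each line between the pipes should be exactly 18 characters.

Line 1: ['in', 'cherry', 'frog'] (min_width=14, slack=4)
Line 2: ['quickly', 'stop', 'brick'] (min_width=18, slack=0)
Line 3: ['journey', 'bear', 'big'] (min_width=16, slack=2)
Line 4: ['plate', 'pharmacy', 'any'] (min_width=18, slack=0)
Line 5: ['salty', 'how', 'for', 'high'] (min_width=18, slack=0)
Line 6: ['plate'] (min_width=5, slack=13)

Answer: |in   cherry   frog|
|quickly stop brick|
|journey  bear  big|
|plate pharmacy any|
|salty how for high|
|plate             |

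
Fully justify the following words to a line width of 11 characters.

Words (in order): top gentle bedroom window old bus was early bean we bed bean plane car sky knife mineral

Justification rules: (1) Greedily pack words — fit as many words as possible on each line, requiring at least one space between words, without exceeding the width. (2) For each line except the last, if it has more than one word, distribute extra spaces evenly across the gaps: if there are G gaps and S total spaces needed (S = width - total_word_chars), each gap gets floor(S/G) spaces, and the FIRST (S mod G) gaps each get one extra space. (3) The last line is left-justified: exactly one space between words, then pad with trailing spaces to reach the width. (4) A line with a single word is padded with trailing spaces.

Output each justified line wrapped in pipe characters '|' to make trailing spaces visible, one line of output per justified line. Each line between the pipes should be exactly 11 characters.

Line 1: ['top', 'gentle'] (min_width=10, slack=1)
Line 2: ['bedroom'] (min_width=7, slack=4)
Line 3: ['window', 'old'] (min_width=10, slack=1)
Line 4: ['bus', 'was'] (min_width=7, slack=4)
Line 5: ['early', 'bean'] (min_width=10, slack=1)
Line 6: ['we', 'bed', 'bean'] (min_width=11, slack=0)
Line 7: ['plane', 'car'] (min_width=9, slack=2)
Line 8: ['sky', 'knife'] (min_width=9, slack=2)
Line 9: ['mineral'] (min_width=7, slack=4)

Answer: |top  gentle|
|bedroom    |
|window  old|
|bus     was|
|early  bean|
|we bed bean|
|plane   car|
|sky   knife|
|mineral    |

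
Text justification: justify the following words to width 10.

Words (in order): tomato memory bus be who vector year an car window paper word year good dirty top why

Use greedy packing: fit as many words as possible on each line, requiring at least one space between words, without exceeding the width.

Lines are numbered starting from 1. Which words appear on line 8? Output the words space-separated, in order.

Answer: year good

Derivation:
Line 1: ['tomato'] (min_width=6, slack=4)
Line 2: ['memory', 'bus'] (min_width=10, slack=0)
Line 3: ['be', 'who'] (min_width=6, slack=4)
Line 4: ['vector'] (min_width=6, slack=4)
Line 5: ['year', 'an'] (min_width=7, slack=3)
Line 6: ['car', 'window'] (min_width=10, slack=0)
Line 7: ['paper', 'word'] (min_width=10, slack=0)
Line 8: ['year', 'good'] (min_width=9, slack=1)
Line 9: ['dirty', 'top'] (min_width=9, slack=1)
Line 10: ['why'] (min_width=3, slack=7)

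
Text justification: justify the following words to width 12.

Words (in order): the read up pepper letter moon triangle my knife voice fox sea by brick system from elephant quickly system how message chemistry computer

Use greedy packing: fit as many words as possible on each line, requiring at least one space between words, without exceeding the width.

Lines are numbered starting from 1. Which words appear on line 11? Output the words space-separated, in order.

Line 1: ['the', 'read', 'up'] (min_width=11, slack=1)
Line 2: ['pepper'] (min_width=6, slack=6)
Line 3: ['letter', 'moon'] (min_width=11, slack=1)
Line 4: ['triangle', 'my'] (min_width=11, slack=1)
Line 5: ['knife', 'voice'] (min_width=11, slack=1)
Line 6: ['fox', 'sea', 'by'] (min_width=10, slack=2)
Line 7: ['brick', 'system'] (min_width=12, slack=0)
Line 8: ['from'] (min_width=4, slack=8)
Line 9: ['elephant'] (min_width=8, slack=4)
Line 10: ['quickly'] (min_width=7, slack=5)
Line 11: ['system', 'how'] (min_width=10, slack=2)
Line 12: ['message'] (min_width=7, slack=5)
Line 13: ['chemistry'] (min_width=9, slack=3)
Line 14: ['computer'] (min_width=8, slack=4)

Answer: system how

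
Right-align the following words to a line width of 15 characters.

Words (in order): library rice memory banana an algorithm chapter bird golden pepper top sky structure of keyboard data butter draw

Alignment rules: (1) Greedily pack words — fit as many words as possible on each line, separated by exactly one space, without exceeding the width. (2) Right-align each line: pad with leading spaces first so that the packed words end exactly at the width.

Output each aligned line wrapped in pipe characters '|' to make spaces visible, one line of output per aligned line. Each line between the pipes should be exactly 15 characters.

Answer: |   library rice|
|  memory banana|
|   an algorithm|
|   chapter bird|
|  golden pepper|
|        top sky|
|   structure of|
|  keyboard data|
|    butter draw|

Derivation:
Line 1: ['library', 'rice'] (min_width=12, slack=3)
Line 2: ['memory', 'banana'] (min_width=13, slack=2)
Line 3: ['an', 'algorithm'] (min_width=12, slack=3)
Line 4: ['chapter', 'bird'] (min_width=12, slack=3)
Line 5: ['golden', 'pepper'] (min_width=13, slack=2)
Line 6: ['top', 'sky'] (min_width=7, slack=8)
Line 7: ['structure', 'of'] (min_width=12, slack=3)
Line 8: ['keyboard', 'data'] (min_width=13, slack=2)
Line 9: ['butter', 'draw'] (min_width=11, slack=4)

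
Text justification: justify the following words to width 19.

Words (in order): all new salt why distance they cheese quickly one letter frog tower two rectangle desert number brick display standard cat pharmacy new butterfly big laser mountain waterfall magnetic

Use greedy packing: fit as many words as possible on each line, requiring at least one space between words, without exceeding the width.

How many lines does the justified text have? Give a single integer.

Answer: 11

Derivation:
Line 1: ['all', 'new', 'salt', 'why'] (min_width=16, slack=3)
Line 2: ['distance', 'they'] (min_width=13, slack=6)
Line 3: ['cheese', 'quickly', 'one'] (min_width=18, slack=1)
Line 4: ['letter', 'frog', 'tower'] (min_width=17, slack=2)
Line 5: ['two', 'rectangle'] (min_width=13, slack=6)
Line 6: ['desert', 'number', 'brick'] (min_width=19, slack=0)
Line 7: ['display', 'standard'] (min_width=16, slack=3)
Line 8: ['cat', 'pharmacy', 'new'] (min_width=16, slack=3)
Line 9: ['butterfly', 'big', 'laser'] (min_width=19, slack=0)
Line 10: ['mountain', 'waterfall'] (min_width=18, slack=1)
Line 11: ['magnetic'] (min_width=8, slack=11)
Total lines: 11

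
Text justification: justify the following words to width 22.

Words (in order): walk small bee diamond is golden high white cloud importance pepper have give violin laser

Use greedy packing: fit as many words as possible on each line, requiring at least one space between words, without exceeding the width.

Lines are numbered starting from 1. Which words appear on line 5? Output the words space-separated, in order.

Answer: violin laser

Derivation:
Line 1: ['walk', 'small', 'bee', 'diamond'] (min_width=22, slack=0)
Line 2: ['is', 'golden', 'high', 'white'] (min_width=20, slack=2)
Line 3: ['cloud', 'importance'] (min_width=16, slack=6)
Line 4: ['pepper', 'have', 'give'] (min_width=16, slack=6)
Line 5: ['violin', 'laser'] (min_width=12, slack=10)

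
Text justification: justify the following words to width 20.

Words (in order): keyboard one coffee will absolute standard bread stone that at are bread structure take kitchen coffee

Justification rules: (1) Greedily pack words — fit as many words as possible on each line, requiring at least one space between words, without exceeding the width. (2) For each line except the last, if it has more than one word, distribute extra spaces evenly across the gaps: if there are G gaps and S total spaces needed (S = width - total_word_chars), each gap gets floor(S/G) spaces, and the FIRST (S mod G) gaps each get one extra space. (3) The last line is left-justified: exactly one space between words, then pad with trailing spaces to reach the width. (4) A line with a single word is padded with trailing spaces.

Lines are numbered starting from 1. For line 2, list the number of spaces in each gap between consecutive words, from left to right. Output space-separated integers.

Answer: 8

Derivation:
Line 1: ['keyboard', 'one', 'coffee'] (min_width=19, slack=1)
Line 2: ['will', 'absolute'] (min_width=13, slack=7)
Line 3: ['standard', 'bread', 'stone'] (min_width=20, slack=0)
Line 4: ['that', 'at', 'are', 'bread'] (min_width=17, slack=3)
Line 5: ['structure', 'take'] (min_width=14, slack=6)
Line 6: ['kitchen', 'coffee'] (min_width=14, slack=6)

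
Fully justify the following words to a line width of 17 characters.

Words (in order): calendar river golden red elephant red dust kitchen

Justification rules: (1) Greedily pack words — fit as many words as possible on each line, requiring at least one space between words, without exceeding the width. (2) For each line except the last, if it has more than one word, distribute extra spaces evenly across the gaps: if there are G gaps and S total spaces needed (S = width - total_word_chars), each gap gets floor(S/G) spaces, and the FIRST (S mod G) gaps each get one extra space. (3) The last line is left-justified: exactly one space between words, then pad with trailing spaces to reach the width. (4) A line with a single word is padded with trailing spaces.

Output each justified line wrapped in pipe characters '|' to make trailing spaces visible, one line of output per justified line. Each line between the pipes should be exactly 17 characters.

Answer: |calendar    river|
|golden        red|
|elephant red dust|
|kitchen          |

Derivation:
Line 1: ['calendar', 'river'] (min_width=14, slack=3)
Line 2: ['golden', 'red'] (min_width=10, slack=7)
Line 3: ['elephant', 'red', 'dust'] (min_width=17, slack=0)
Line 4: ['kitchen'] (min_width=7, slack=10)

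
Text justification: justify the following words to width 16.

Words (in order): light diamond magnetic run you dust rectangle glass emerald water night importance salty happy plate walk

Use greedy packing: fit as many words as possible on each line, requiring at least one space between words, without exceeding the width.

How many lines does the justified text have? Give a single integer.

Answer: 7

Derivation:
Line 1: ['light', 'diamond'] (min_width=13, slack=3)
Line 2: ['magnetic', 'run', 'you'] (min_width=16, slack=0)
Line 3: ['dust', 'rectangle'] (min_width=14, slack=2)
Line 4: ['glass', 'emerald'] (min_width=13, slack=3)
Line 5: ['water', 'night'] (min_width=11, slack=5)
Line 6: ['importance', 'salty'] (min_width=16, slack=0)
Line 7: ['happy', 'plate', 'walk'] (min_width=16, slack=0)
Total lines: 7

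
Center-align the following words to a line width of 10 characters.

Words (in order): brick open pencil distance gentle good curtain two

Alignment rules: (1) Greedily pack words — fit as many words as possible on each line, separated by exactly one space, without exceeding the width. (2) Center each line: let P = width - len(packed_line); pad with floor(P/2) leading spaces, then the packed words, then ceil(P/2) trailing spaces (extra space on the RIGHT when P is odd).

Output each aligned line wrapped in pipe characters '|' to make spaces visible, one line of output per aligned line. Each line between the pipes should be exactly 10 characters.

Line 1: ['brick', 'open'] (min_width=10, slack=0)
Line 2: ['pencil'] (min_width=6, slack=4)
Line 3: ['distance'] (min_width=8, slack=2)
Line 4: ['gentle'] (min_width=6, slack=4)
Line 5: ['good'] (min_width=4, slack=6)
Line 6: ['curtain'] (min_width=7, slack=3)
Line 7: ['two'] (min_width=3, slack=7)

Answer: |brick open|
|  pencil  |
| distance |
|  gentle  |
|   good   |
| curtain  |
|   two    |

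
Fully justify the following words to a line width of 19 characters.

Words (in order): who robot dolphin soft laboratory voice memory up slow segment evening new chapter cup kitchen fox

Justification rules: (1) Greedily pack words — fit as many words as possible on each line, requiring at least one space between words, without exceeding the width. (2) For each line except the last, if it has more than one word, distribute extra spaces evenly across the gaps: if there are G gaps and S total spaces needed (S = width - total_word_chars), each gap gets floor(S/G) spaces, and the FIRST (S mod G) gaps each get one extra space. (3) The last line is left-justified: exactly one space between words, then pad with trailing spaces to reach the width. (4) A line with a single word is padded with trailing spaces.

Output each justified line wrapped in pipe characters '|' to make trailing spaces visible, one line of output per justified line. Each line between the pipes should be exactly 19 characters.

Line 1: ['who', 'robot', 'dolphin'] (min_width=17, slack=2)
Line 2: ['soft', 'laboratory'] (min_width=15, slack=4)
Line 3: ['voice', 'memory', 'up'] (min_width=15, slack=4)
Line 4: ['slow', 'segment'] (min_width=12, slack=7)
Line 5: ['evening', 'new', 'chapter'] (min_width=19, slack=0)
Line 6: ['cup', 'kitchen', 'fox'] (min_width=15, slack=4)

Answer: |who  robot  dolphin|
|soft     laboratory|
|voice   memory   up|
|slow        segment|
|evening new chapter|
|cup kitchen fox    |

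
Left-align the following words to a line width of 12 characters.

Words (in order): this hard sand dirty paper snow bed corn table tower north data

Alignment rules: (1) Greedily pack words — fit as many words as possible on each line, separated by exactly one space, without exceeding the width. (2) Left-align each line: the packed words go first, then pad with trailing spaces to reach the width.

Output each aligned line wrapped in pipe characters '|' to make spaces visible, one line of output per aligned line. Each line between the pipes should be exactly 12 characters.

Line 1: ['this', 'hard'] (min_width=9, slack=3)
Line 2: ['sand', 'dirty'] (min_width=10, slack=2)
Line 3: ['paper', 'snow'] (min_width=10, slack=2)
Line 4: ['bed', 'corn'] (min_width=8, slack=4)
Line 5: ['table', 'tower'] (min_width=11, slack=1)
Line 6: ['north', 'data'] (min_width=10, slack=2)

Answer: |this hard   |
|sand dirty  |
|paper snow  |
|bed corn    |
|table tower |
|north data  |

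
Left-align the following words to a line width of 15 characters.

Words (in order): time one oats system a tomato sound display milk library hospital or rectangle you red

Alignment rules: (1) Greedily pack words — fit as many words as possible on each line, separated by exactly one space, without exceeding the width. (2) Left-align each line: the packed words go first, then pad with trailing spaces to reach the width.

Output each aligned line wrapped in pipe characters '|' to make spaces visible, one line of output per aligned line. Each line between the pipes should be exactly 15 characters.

Answer: |time one oats  |
|system a tomato|
|sound display  |
|milk library   |
|hospital or    |
|rectangle you  |
|red            |

Derivation:
Line 1: ['time', 'one', 'oats'] (min_width=13, slack=2)
Line 2: ['system', 'a', 'tomato'] (min_width=15, slack=0)
Line 3: ['sound', 'display'] (min_width=13, slack=2)
Line 4: ['milk', 'library'] (min_width=12, slack=3)
Line 5: ['hospital', 'or'] (min_width=11, slack=4)
Line 6: ['rectangle', 'you'] (min_width=13, slack=2)
Line 7: ['red'] (min_width=3, slack=12)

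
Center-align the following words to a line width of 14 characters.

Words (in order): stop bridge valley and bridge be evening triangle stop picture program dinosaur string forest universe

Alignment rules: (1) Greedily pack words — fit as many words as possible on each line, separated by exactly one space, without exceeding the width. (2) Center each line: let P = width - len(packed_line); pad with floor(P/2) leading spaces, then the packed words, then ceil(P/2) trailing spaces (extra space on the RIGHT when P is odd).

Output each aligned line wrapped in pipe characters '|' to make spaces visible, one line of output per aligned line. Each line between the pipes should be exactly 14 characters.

Answer: | stop bridge  |
|  valley and  |
|  bridge be   |
|   evening    |
|triangle stop |
|   picture    |
|   program    |
|   dinosaur   |
|string forest |
|   universe   |

Derivation:
Line 1: ['stop', 'bridge'] (min_width=11, slack=3)
Line 2: ['valley', 'and'] (min_width=10, slack=4)
Line 3: ['bridge', 'be'] (min_width=9, slack=5)
Line 4: ['evening'] (min_width=7, slack=7)
Line 5: ['triangle', 'stop'] (min_width=13, slack=1)
Line 6: ['picture'] (min_width=7, slack=7)
Line 7: ['program'] (min_width=7, slack=7)
Line 8: ['dinosaur'] (min_width=8, slack=6)
Line 9: ['string', 'forest'] (min_width=13, slack=1)
Line 10: ['universe'] (min_width=8, slack=6)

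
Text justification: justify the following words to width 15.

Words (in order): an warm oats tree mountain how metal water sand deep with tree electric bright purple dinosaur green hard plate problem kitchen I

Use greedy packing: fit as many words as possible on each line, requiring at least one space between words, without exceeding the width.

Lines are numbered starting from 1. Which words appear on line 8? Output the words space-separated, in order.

Line 1: ['an', 'warm', 'oats'] (min_width=12, slack=3)
Line 2: ['tree', 'mountain'] (min_width=13, slack=2)
Line 3: ['how', 'metal', 'water'] (min_width=15, slack=0)
Line 4: ['sand', 'deep', 'with'] (min_width=14, slack=1)
Line 5: ['tree', 'electric'] (min_width=13, slack=2)
Line 6: ['bright', 'purple'] (min_width=13, slack=2)
Line 7: ['dinosaur', 'green'] (min_width=14, slack=1)
Line 8: ['hard', 'plate'] (min_width=10, slack=5)
Line 9: ['problem', 'kitchen'] (min_width=15, slack=0)
Line 10: ['I'] (min_width=1, slack=14)

Answer: hard plate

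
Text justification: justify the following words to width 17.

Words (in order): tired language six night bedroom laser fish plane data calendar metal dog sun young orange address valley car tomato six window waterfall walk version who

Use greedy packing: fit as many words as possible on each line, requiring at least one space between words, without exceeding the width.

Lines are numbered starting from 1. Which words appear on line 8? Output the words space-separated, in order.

Answer: car tomato six

Derivation:
Line 1: ['tired', 'language'] (min_width=14, slack=3)
Line 2: ['six', 'night', 'bedroom'] (min_width=17, slack=0)
Line 3: ['laser', 'fish', 'plane'] (min_width=16, slack=1)
Line 4: ['data', 'calendar'] (min_width=13, slack=4)
Line 5: ['metal', 'dog', 'sun'] (min_width=13, slack=4)
Line 6: ['young', 'orange'] (min_width=12, slack=5)
Line 7: ['address', 'valley'] (min_width=14, slack=3)
Line 8: ['car', 'tomato', 'six'] (min_width=14, slack=3)
Line 9: ['window', 'waterfall'] (min_width=16, slack=1)
Line 10: ['walk', 'version', 'who'] (min_width=16, slack=1)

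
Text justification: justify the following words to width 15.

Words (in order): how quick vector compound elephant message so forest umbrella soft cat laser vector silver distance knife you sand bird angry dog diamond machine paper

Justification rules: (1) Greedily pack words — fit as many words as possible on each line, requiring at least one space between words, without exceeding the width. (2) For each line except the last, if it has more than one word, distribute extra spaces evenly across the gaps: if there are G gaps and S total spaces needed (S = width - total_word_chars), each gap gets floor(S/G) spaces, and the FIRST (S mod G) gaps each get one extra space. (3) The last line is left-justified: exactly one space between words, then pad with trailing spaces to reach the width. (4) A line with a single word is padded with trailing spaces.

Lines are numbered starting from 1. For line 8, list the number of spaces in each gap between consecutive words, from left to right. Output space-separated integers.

Answer: 2

Derivation:
Line 1: ['how', 'quick'] (min_width=9, slack=6)
Line 2: ['vector', 'compound'] (min_width=15, slack=0)
Line 3: ['elephant'] (min_width=8, slack=7)
Line 4: ['message', 'so'] (min_width=10, slack=5)
Line 5: ['forest', 'umbrella'] (min_width=15, slack=0)
Line 6: ['soft', 'cat', 'laser'] (min_width=14, slack=1)
Line 7: ['vector', 'silver'] (min_width=13, slack=2)
Line 8: ['distance', 'knife'] (min_width=14, slack=1)
Line 9: ['you', 'sand', 'bird'] (min_width=13, slack=2)
Line 10: ['angry', 'dog'] (min_width=9, slack=6)
Line 11: ['diamond', 'machine'] (min_width=15, slack=0)
Line 12: ['paper'] (min_width=5, slack=10)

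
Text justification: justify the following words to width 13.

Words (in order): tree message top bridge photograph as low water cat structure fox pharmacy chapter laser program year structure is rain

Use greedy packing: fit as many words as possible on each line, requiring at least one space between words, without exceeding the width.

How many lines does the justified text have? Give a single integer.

Line 1: ['tree', 'message'] (min_width=12, slack=1)
Line 2: ['top', 'bridge'] (min_width=10, slack=3)
Line 3: ['photograph', 'as'] (min_width=13, slack=0)
Line 4: ['low', 'water', 'cat'] (min_width=13, slack=0)
Line 5: ['structure', 'fox'] (min_width=13, slack=0)
Line 6: ['pharmacy'] (min_width=8, slack=5)
Line 7: ['chapter', 'laser'] (min_width=13, slack=0)
Line 8: ['program', 'year'] (min_width=12, slack=1)
Line 9: ['structure', 'is'] (min_width=12, slack=1)
Line 10: ['rain'] (min_width=4, slack=9)
Total lines: 10

Answer: 10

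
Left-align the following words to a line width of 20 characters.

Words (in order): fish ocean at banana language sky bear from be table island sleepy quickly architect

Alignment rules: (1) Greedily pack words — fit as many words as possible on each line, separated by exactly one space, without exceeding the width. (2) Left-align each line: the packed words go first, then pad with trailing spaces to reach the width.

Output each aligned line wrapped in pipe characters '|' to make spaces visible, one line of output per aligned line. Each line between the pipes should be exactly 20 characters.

Line 1: ['fish', 'ocean', 'at', 'banana'] (min_width=20, slack=0)
Line 2: ['language', 'sky', 'bear'] (min_width=17, slack=3)
Line 3: ['from', 'be', 'table', 'island'] (min_width=20, slack=0)
Line 4: ['sleepy', 'quickly'] (min_width=14, slack=6)
Line 5: ['architect'] (min_width=9, slack=11)

Answer: |fish ocean at banana|
|language sky bear   |
|from be table island|
|sleepy quickly      |
|architect           |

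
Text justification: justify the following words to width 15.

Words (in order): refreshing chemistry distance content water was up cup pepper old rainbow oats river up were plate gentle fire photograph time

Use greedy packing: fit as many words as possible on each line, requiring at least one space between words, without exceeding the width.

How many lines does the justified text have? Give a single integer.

Line 1: ['refreshing'] (min_width=10, slack=5)
Line 2: ['chemistry'] (min_width=9, slack=6)
Line 3: ['distance'] (min_width=8, slack=7)
Line 4: ['content', 'water'] (min_width=13, slack=2)
Line 5: ['was', 'up', 'cup'] (min_width=10, slack=5)
Line 6: ['pepper', 'old'] (min_width=10, slack=5)
Line 7: ['rainbow', 'oats'] (min_width=12, slack=3)
Line 8: ['river', 'up', 'were'] (min_width=13, slack=2)
Line 9: ['plate', 'gentle'] (min_width=12, slack=3)
Line 10: ['fire', 'photograph'] (min_width=15, slack=0)
Line 11: ['time'] (min_width=4, slack=11)
Total lines: 11

Answer: 11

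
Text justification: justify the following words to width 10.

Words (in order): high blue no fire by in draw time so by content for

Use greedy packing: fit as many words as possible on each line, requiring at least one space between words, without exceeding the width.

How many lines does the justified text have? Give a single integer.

Line 1: ['high', 'blue'] (min_width=9, slack=1)
Line 2: ['no', 'fire', 'by'] (min_width=10, slack=0)
Line 3: ['in', 'draw'] (min_width=7, slack=3)
Line 4: ['time', 'so', 'by'] (min_width=10, slack=0)
Line 5: ['content'] (min_width=7, slack=3)
Line 6: ['for'] (min_width=3, slack=7)
Total lines: 6

Answer: 6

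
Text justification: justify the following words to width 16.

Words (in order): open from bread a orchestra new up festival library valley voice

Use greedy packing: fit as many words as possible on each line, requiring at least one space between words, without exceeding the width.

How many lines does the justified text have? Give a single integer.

Line 1: ['open', 'from', 'bread'] (min_width=15, slack=1)
Line 2: ['a', 'orchestra', 'new'] (min_width=15, slack=1)
Line 3: ['up', 'festival'] (min_width=11, slack=5)
Line 4: ['library', 'valley'] (min_width=14, slack=2)
Line 5: ['voice'] (min_width=5, slack=11)
Total lines: 5

Answer: 5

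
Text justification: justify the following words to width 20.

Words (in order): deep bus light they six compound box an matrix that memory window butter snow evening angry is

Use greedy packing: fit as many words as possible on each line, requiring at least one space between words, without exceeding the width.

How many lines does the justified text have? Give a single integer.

Answer: 5

Derivation:
Line 1: ['deep', 'bus', 'light', 'they'] (min_width=19, slack=1)
Line 2: ['six', 'compound', 'box', 'an'] (min_width=19, slack=1)
Line 3: ['matrix', 'that', 'memory'] (min_width=18, slack=2)
Line 4: ['window', 'butter', 'snow'] (min_width=18, slack=2)
Line 5: ['evening', 'angry', 'is'] (min_width=16, slack=4)
Total lines: 5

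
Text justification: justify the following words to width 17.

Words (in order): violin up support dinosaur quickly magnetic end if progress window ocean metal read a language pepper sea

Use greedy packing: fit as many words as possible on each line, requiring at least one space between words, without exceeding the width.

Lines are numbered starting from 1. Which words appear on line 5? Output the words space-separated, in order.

Answer: ocean metal read

Derivation:
Line 1: ['violin', 'up', 'support'] (min_width=17, slack=0)
Line 2: ['dinosaur', 'quickly'] (min_width=16, slack=1)
Line 3: ['magnetic', 'end', 'if'] (min_width=15, slack=2)
Line 4: ['progress', 'window'] (min_width=15, slack=2)
Line 5: ['ocean', 'metal', 'read'] (min_width=16, slack=1)
Line 6: ['a', 'language', 'pepper'] (min_width=17, slack=0)
Line 7: ['sea'] (min_width=3, slack=14)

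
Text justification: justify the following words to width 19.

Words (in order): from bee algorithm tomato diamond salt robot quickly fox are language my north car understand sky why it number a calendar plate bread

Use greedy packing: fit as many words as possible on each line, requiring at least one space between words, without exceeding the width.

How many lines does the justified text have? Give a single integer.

Answer: 9

Derivation:
Line 1: ['from', 'bee', 'algorithm'] (min_width=18, slack=1)
Line 2: ['tomato', 'diamond', 'salt'] (min_width=19, slack=0)
Line 3: ['robot', 'quickly', 'fox'] (min_width=17, slack=2)
Line 4: ['are', 'language', 'my'] (min_width=15, slack=4)
Line 5: ['north', 'car'] (min_width=9, slack=10)
Line 6: ['understand', 'sky', 'why'] (min_width=18, slack=1)
Line 7: ['it', 'number', 'a'] (min_width=11, slack=8)
Line 8: ['calendar', 'plate'] (min_width=14, slack=5)
Line 9: ['bread'] (min_width=5, slack=14)
Total lines: 9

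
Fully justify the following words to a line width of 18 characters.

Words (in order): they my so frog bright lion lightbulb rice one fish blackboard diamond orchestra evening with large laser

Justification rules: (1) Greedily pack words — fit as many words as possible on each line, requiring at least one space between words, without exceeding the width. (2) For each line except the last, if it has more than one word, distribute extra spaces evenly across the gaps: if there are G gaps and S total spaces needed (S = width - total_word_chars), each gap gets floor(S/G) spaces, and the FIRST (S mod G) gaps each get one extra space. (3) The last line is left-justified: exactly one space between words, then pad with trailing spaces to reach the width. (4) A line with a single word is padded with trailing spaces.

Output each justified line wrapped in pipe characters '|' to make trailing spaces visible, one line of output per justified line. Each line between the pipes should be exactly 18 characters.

Answer: |they  my  so  frog|
|bright        lion|
|lightbulb rice one|
|fish    blackboard|
|diamond  orchestra|
|evening with large|
|laser             |

Derivation:
Line 1: ['they', 'my', 'so', 'frog'] (min_width=15, slack=3)
Line 2: ['bright', 'lion'] (min_width=11, slack=7)
Line 3: ['lightbulb', 'rice', 'one'] (min_width=18, slack=0)
Line 4: ['fish', 'blackboard'] (min_width=15, slack=3)
Line 5: ['diamond', 'orchestra'] (min_width=17, slack=1)
Line 6: ['evening', 'with', 'large'] (min_width=18, slack=0)
Line 7: ['laser'] (min_width=5, slack=13)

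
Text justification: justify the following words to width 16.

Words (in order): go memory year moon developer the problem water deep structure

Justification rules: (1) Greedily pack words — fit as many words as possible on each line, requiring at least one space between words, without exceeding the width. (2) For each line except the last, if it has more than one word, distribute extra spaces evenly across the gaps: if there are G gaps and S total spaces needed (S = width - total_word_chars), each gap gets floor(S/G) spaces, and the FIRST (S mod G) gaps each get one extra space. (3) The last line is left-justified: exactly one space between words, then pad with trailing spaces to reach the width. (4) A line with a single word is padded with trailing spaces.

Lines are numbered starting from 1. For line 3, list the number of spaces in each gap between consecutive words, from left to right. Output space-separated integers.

Line 1: ['go', 'memory', 'year'] (min_width=14, slack=2)
Line 2: ['moon', 'developer'] (min_width=14, slack=2)
Line 3: ['the', 'problem'] (min_width=11, slack=5)
Line 4: ['water', 'deep'] (min_width=10, slack=6)
Line 5: ['structure'] (min_width=9, slack=7)

Answer: 6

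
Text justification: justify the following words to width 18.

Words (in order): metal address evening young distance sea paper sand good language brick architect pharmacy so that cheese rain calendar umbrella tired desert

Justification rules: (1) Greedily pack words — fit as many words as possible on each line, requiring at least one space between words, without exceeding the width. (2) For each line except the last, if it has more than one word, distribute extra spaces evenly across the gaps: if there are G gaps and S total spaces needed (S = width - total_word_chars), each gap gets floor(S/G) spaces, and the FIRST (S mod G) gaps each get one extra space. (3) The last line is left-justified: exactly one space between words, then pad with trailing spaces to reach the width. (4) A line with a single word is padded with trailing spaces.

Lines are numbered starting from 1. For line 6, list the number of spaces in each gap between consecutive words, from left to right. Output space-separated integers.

Answer: 2 2

Derivation:
Line 1: ['metal', 'address'] (min_width=13, slack=5)
Line 2: ['evening', 'young'] (min_width=13, slack=5)
Line 3: ['distance', 'sea', 'paper'] (min_width=18, slack=0)
Line 4: ['sand', 'good', 'language'] (min_width=18, slack=0)
Line 5: ['brick', 'architect'] (min_width=15, slack=3)
Line 6: ['pharmacy', 'so', 'that'] (min_width=16, slack=2)
Line 7: ['cheese', 'rain'] (min_width=11, slack=7)
Line 8: ['calendar', 'umbrella'] (min_width=17, slack=1)
Line 9: ['tired', 'desert'] (min_width=12, slack=6)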